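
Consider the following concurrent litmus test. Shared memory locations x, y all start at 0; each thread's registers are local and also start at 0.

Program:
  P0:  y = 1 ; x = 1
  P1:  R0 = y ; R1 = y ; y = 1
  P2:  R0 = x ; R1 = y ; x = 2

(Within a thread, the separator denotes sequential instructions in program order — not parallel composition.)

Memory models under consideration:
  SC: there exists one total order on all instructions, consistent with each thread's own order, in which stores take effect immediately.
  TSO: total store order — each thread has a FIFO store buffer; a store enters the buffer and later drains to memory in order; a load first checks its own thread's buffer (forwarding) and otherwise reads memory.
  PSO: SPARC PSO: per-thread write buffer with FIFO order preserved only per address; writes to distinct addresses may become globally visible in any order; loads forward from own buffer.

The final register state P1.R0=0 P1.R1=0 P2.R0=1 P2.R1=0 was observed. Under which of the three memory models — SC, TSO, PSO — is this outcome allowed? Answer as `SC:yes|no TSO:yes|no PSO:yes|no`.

SC:no TSO:no PSO:yes

outcome vector order: (P1.R0,P1.R1,P2.R0,P2.R1)
SC (9): <0 0 0 0> <0 0 0 1> <0 0 1 1> <0 1 0 0> <0 1 0 1> <0 1 1 1> <1 1 0 0> <1 1 0 1> <1 1 1 1>
TSO (9): <0 0 0 0> <0 0 0 1> <0 0 1 1> <0 1 0 0> <0 1 0 1> <0 1 1 1> <1 1 0 0> <1 1 0 1> <1 1 1 1>
PSO (12): <0 0 0 0> <0 0 0 1> <0 0 1 0> <0 0 1 1> <0 1 0 0> <0 1 0 1> <0 1 1 0> <0 1 1 1> <1 1 0 0> <1 1 0 1> <1 1 1 0> <1 1 1 1>
target <0 0 1 0> ∈ {PSO}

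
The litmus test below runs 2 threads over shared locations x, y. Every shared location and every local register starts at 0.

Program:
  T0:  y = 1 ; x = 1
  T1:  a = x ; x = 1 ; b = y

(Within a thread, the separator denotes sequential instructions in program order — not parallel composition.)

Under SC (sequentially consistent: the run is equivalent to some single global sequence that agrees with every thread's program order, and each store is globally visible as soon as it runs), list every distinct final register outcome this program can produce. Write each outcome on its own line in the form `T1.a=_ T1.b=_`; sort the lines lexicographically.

outcome vector order: (T1.a,T1.b)
|SC outcomes| = 3

T1.a=0 T1.b=0
T1.a=0 T1.b=1
T1.a=1 T1.b=1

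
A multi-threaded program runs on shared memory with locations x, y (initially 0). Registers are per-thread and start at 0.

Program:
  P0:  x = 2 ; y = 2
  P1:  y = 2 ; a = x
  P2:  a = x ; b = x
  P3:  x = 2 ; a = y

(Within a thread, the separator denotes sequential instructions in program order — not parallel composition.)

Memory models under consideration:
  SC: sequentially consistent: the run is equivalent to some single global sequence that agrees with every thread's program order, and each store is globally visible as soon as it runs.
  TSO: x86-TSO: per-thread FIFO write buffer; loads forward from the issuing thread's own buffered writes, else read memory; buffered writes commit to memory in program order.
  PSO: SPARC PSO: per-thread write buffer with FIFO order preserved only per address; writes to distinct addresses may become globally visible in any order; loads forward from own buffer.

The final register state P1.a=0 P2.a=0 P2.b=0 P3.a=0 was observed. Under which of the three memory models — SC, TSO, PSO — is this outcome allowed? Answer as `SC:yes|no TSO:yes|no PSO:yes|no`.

SC:no TSO:yes PSO:yes

outcome vector order: (P1.a,P2.a,P2.b,P3.a)
under SC → (0,0,0,2), (0,0,2,2), (0,2,2,2), (2,0,0,0), (2,0,0,2), (2,0,2,0), (2,0,2,2), (2,2,2,0), (2,2,2,2)
under TSO → (0,0,0,0), (0,0,0,2), (0,0,2,0), (0,0,2,2), (0,2,2,0), (0,2,2,2), (2,0,0,0), (2,0,0,2), (2,0,2,0), (2,0,2,2), (2,2,2,0), (2,2,2,2)
under PSO → (0,0,0,0), (0,0,0,2), (0,0,2,0), (0,0,2,2), (0,2,2,0), (0,2,2,2), (2,0,0,0), (2,0,0,2), (2,0,2,0), (2,0,2,2), (2,2,2,0), (2,2,2,2)
target (0,0,0,0) ∈ {TSO,PSO}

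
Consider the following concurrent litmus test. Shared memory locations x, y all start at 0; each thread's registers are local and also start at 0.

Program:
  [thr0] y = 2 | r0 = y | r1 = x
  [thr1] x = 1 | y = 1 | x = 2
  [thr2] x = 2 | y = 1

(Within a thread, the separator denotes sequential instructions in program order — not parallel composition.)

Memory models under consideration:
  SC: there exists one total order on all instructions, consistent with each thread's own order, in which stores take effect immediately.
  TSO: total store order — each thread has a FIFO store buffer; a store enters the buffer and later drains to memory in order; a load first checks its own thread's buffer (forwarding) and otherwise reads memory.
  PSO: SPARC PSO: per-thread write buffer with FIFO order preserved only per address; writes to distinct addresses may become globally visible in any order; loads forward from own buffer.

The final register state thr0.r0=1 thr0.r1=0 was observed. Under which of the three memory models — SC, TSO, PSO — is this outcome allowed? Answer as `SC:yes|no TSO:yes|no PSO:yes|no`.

SC:no TSO:no PSO:yes

outcome vector order: (thr0.r0,thr0.r1)
under SC → 11; 12; 20; 21; 22
under TSO → 11; 12; 20; 21; 22
under PSO → 10; 11; 12; 20; 21; 22
target 10 ∈ {PSO}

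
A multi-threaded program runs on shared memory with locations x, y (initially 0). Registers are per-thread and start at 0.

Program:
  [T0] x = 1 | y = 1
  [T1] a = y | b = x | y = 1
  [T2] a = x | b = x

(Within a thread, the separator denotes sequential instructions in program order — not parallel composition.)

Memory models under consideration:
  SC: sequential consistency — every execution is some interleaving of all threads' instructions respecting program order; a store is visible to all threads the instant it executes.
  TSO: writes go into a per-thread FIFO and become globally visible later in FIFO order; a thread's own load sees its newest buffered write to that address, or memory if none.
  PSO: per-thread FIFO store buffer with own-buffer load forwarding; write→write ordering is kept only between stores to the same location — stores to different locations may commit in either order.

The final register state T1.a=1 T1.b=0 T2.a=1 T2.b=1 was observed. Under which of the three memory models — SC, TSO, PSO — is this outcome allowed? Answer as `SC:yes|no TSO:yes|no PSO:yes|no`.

outcome vector order: (T1.a,T1.b,T2.a,T2.b)
under SC → 0000 0001 0011 0100 0101 0111 1100 1101 1111
under TSO → 0000 0001 0011 0100 0101 0111 1100 1101 1111
under PSO → 0000 0001 0011 0100 0101 0111 1000 1001 1011 1100 1101 1111
target 1011 ∈ {PSO}

SC:no TSO:no PSO:yes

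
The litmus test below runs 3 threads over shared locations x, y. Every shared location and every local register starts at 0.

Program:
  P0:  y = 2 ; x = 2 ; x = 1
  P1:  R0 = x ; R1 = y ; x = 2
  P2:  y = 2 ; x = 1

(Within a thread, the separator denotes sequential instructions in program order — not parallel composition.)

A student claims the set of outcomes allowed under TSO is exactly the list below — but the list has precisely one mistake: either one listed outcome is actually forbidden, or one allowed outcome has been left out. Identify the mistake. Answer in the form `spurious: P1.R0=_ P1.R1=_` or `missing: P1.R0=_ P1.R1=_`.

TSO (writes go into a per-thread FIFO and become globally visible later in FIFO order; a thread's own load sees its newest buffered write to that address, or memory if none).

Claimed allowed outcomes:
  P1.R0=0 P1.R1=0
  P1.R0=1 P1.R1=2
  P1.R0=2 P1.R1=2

outcome vector order: (P1.R0,P1.R1)
under TSO → (0,0); (0,2); (1,2); (2,2)
TSO∖claimed = {(0,2)}

missing: P1.R0=0 P1.R1=2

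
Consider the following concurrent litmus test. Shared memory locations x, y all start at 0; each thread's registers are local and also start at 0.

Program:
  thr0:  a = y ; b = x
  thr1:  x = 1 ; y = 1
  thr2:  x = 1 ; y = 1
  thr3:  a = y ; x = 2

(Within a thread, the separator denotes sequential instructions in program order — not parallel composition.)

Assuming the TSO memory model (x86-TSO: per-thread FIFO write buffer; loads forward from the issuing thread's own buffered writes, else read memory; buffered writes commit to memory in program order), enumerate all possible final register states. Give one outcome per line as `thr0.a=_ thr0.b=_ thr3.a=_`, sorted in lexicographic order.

outcome vector order: (thr0.a,thr0.b,thr3.a)
|TSO outcomes| = 10

thr0.a=0 thr0.b=0 thr3.a=0
thr0.a=0 thr0.b=0 thr3.a=1
thr0.a=0 thr0.b=1 thr3.a=0
thr0.a=0 thr0.b=1 thr3.a=1
thr0.a=0 thr0.b=2 thr3.a=0
thr0.a=0 thr0.b=2 thr3.a=1
thr0.a=1 thr0.b=1 thr3.a=0
thr0.a=1 thr0.b=1 thr3.a=1
thr0.a=1 thr0.b=2 thr3.a=0
thr0.a=1 thr0.b=2 thr3.a=1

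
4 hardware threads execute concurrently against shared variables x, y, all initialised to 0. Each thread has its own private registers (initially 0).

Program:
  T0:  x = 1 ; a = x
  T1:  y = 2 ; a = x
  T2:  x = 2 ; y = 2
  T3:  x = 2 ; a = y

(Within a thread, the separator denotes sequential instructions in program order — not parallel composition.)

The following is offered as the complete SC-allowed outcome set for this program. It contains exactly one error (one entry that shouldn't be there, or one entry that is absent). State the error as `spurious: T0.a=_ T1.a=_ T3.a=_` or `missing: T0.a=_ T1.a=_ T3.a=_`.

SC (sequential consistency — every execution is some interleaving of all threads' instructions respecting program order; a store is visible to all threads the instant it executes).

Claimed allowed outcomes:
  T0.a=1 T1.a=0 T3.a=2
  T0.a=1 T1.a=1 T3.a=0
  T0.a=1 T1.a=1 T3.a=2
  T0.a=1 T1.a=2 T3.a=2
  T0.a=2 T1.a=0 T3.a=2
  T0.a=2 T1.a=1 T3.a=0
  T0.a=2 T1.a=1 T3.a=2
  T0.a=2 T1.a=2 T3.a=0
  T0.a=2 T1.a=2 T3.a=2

outcome vector order: (T0.a,T1.a,T3.a)
SC: 10 outcomes — {<1 0 2>, <1 1 0>, <1 1 2>, <1 2 0>, <1 2 2>, <2 0 2>, <2 1 0>, <2 1 2>, <2 2 0>, <2 2 2>}
SC∖claimed = {<1 2 0>}

missing: T0.a=1 T1.a=2 T3.a=0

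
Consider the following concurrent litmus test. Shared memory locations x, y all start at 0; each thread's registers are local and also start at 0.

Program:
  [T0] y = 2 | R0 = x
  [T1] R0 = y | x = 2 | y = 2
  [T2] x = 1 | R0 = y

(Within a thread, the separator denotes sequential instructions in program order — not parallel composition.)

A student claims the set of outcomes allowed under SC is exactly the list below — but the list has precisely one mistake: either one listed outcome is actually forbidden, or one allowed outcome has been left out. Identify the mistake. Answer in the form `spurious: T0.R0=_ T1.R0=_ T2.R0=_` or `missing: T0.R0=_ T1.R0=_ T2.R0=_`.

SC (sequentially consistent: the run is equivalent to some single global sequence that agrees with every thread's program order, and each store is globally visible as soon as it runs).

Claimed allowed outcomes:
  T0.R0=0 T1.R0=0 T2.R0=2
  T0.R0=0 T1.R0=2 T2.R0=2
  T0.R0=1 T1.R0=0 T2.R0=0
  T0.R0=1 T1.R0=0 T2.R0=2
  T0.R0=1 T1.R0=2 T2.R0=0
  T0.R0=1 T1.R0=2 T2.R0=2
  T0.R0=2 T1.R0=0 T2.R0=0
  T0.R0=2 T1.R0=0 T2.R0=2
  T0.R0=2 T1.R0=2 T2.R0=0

missing: T0.R0=2 T1.R0=2 T2.R0=2

outcome vector order: (T0.R0,T1.R0,T2.R0)
SC: 10 outcomes — {(0,0,2) (0,2,2) (1,0,0) (1,0,2) (1,2,0) (1,2,2) (2,0,0) (2,0,2) (2,2,0) (2,2,2)}
SC∖claimed = {(2,2,2)}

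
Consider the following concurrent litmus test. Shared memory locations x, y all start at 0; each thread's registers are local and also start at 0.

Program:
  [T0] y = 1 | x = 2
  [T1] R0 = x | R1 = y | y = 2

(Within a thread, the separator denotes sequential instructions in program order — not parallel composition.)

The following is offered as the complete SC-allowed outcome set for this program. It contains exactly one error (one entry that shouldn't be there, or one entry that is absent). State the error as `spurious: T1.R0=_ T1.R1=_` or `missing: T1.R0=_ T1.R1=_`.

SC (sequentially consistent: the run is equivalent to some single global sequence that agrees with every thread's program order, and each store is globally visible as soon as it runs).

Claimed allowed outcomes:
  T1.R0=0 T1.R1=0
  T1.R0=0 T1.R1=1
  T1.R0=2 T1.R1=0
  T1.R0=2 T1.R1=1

outcome vector order: (T1.R0,T1.R1)
SC (3): 00; 01; 21
claimed∖SC = {20}

spurious: T1.R0=2 T1.R1=0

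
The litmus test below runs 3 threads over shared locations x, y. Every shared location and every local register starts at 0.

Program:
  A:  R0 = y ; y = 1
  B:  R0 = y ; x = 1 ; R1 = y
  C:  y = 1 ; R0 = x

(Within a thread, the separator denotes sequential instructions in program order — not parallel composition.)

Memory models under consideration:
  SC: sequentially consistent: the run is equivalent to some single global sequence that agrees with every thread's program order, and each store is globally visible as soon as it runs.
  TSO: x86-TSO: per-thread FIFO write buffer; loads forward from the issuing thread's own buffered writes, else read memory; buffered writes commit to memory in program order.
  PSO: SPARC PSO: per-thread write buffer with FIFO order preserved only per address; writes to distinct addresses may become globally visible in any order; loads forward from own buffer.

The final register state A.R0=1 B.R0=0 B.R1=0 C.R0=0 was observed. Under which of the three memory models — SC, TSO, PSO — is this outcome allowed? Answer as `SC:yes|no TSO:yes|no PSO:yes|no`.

outcome vector order: (A.R0,B.R0,B.R1,C.R0)
SC: 10 outcomes — {0/0/0/1, 0/0/1/0, 0/0/1/1, 0/1/1/0, 0/1/1/1, 1/0/0/1, 1/0/1/0, 1/0/1/1, 1/1/1/0, 1/1/1/1}
TSO: 12 outcomes — {0/0/0/0, 0/0/0/1, 0/0/1/0, 0/0/1/1, 0/1/1/0, 0/1/1/1, 1/0/0/0, 1/0/0/1, 1/0/1/0, 1/0/1/1, 1/1/1/0, 1/1/1/1}
PSO: 12 outcomes — {0/0/0/0, 0/0/0/1, 0/0/1/0, 0/0/1/1, 0/1/1/0, 0/1/1/1, 1/0/0/0, 1/0/0/1, 1/0/1/0, 1/0/1/1, 1/1/1/0, 1/1/1/1}
target 1/0/0/0 ∈ {TSO,PSO}

SC:no TSO:yes PSO:yes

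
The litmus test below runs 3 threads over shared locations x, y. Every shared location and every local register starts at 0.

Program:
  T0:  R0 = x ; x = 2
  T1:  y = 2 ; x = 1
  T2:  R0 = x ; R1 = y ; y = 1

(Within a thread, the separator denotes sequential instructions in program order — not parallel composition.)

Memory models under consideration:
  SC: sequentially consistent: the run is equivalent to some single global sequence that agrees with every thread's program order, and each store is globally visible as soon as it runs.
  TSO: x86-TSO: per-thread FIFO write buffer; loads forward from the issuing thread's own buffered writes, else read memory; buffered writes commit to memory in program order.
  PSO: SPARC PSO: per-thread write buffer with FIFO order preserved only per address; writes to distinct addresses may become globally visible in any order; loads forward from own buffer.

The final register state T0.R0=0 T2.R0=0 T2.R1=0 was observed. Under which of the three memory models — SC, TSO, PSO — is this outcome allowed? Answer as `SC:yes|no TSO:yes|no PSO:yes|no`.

SC:yes TSO:yes PSO:yes

outcome vector order: (T0.R0,T2.R0,T2.R1)
SC (9): 000; 002; 012; 020; 022; 100; 102; 112; 122
TSO (9): 000; 002; 012; 020; 022; 100; 102; 112; 122
PSO (12): 000; 002; 010; 012; 020; 022; 100; 102; 110; 112; 120; 122
target 000 ∈ {SC,TSO,PSO}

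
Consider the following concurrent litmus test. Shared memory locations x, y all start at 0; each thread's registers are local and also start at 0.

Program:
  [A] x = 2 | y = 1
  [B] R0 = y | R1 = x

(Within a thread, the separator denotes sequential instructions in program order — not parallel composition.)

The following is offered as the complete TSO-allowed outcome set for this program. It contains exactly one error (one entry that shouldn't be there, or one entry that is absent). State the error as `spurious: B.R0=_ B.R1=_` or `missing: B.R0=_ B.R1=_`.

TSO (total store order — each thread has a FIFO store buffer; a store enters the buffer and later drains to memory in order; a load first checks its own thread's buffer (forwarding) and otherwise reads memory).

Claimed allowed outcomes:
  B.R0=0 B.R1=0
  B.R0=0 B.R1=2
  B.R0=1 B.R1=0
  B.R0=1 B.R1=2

outcome vector order: (B.R0,B.R1)
TSO (3): 0/0 0/2 1/2
claimed∖TSO = {1/0}

spurious: B.R0=1 B.R1=0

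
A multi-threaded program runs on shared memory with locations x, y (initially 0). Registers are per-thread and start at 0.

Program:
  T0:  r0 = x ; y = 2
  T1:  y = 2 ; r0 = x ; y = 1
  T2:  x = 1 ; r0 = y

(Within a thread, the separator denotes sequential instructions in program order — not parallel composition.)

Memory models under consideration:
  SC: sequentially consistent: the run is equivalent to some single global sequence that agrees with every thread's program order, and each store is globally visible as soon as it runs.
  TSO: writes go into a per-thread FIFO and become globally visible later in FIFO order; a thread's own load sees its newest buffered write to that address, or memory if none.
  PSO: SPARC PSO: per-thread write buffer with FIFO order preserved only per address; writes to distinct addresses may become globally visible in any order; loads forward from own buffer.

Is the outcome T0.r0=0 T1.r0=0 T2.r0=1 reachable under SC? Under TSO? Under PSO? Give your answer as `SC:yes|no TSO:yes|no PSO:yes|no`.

SC:yes TSO:yes PSO:yes

outcome vector order: (T0.r0,T1.r0,T2.r0)
[SC] allowed = {(0,0,1) (0,0,2) (0,1,0) (0,1,1) (0,1,2) (1,0,1) (1,0,2) (1,1,0) (1,1,1) (1,1,2)}
[TSO] allowed = {(0,0,0) (0,0,1) (0,0,2) (0,1,0) (0,1,1) (0,1,2) (1,0,0) (1,0,1) (1,0,2) (1,1,0) (1,1,1) (1,1,2)}
[PSO] allowed = {(0,0,0) (0,0,1) (0,0,2) (0,1,0) (0,1,1) (0,1,2) (1,0,0) (1,0,1) (1,0,2) (1,1,0) (1,1,1) (1,1,2)}
target (0,0,1) ∈ {SC,TSO,PSO}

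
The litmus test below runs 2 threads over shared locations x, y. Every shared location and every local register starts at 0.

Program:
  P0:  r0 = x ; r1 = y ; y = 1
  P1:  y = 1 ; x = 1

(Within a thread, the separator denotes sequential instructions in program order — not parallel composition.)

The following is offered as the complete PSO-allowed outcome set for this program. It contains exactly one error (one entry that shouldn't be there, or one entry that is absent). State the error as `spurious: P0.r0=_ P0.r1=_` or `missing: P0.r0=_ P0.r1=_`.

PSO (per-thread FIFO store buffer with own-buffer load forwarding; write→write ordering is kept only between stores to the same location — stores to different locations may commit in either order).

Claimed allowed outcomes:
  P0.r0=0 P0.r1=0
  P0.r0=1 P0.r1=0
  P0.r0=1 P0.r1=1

outcome vector order: (P0.r0,P0.r1)
PSO: 4 outcomes — {(0,0); (0,1); (1,0); (1,1)}
PSO∖claimed = {(0,1)}

missing: P0.r0=0 P0.r1=1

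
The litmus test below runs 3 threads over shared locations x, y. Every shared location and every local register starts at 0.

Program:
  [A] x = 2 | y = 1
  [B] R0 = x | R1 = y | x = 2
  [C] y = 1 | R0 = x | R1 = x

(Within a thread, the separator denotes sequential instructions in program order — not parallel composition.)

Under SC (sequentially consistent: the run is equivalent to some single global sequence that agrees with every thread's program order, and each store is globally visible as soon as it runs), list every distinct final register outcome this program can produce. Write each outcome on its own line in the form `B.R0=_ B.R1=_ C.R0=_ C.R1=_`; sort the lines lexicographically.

outcome vector order: (B.R0,B.R1,C.R0,C.R1)
|SC outcomes| = 10

B.R0=0 B.R1=0 C.R0=0 C.R1=0
B.R0=0 B.R1=0 C.R0=0 C.R1=2
B.R0=0 B.R1=0 C.R0=2 C.R1=2
B.R0=0 B.R1=1 C.R0=0 C.R1=0
B.R0=0 B.R1=1 C.R0=0 C.R1=2
B.R0=0 B.R1=1 C.R0=2 C.R1=2
B.R0=2 B.R1=0 C.R0=2 C.R1=2
B.R0=2 B.R1=1 C.R0=0 C.R1=0
B.R0=2 B.R1=1 C.R0=0 C.R1=2
B.R0=2 B.R1=1 C.R0=2 C.R1=2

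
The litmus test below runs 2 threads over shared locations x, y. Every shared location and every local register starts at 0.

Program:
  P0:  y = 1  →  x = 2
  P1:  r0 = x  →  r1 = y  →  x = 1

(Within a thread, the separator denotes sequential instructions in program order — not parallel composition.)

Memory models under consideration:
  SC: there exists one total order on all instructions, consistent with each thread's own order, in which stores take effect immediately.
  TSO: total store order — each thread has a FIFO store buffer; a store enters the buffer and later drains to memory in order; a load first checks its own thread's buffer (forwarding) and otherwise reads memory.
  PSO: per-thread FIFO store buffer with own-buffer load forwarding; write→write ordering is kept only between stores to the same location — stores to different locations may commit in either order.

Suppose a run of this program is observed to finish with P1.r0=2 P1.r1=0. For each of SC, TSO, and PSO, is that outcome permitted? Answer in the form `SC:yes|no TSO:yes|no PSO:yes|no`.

outcome vector order: (P1.r0,P1.r1)
[SC] allowed = {(0,0); (0,1); (2,1)}
[TSO] allowed = {(0,0); (0,1); (2,1)}
[PSO] allowed = {(0,0); (0,1); (2,0); (2,1)}
target (2,0) ∈ {PSO}

SC:no TSO:no PSO:yes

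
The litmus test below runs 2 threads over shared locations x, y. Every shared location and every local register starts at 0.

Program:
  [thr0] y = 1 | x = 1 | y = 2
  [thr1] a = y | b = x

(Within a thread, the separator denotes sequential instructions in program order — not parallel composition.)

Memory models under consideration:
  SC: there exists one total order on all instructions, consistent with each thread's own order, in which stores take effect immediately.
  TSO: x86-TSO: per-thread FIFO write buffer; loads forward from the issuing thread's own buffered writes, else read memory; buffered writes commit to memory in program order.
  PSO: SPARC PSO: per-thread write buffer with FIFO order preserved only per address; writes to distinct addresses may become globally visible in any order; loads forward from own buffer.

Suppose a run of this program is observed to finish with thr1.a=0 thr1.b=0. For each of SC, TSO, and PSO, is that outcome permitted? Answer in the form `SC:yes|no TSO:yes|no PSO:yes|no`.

SC:yes TSO:yes PSO:yes

outcome vector order: (thr1.a,thr1.b)
under SC → (0,0), (0,1), (1,0), (1,1), (2,1)
under TSO → (0,0), (0,1), (1,0), (1,1), (2,1)
under PSO → (0,0), (0,1), (1,0), (1,1), (2,0), (2,1)
target (0,0) ∈ {SC,TSO,PSO}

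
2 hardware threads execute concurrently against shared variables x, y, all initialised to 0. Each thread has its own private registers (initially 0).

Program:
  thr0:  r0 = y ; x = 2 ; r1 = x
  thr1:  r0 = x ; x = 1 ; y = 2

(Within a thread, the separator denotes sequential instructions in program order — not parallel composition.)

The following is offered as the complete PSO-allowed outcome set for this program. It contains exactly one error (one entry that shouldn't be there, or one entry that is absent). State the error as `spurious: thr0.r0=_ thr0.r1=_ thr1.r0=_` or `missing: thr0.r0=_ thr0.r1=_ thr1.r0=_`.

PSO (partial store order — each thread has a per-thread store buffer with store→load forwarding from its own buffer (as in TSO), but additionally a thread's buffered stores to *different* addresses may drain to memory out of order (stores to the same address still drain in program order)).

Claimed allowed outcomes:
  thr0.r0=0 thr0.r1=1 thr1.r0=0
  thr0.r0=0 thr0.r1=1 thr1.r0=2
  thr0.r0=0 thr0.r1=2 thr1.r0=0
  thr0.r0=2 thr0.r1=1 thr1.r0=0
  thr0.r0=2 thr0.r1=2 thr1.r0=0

missing: thr0.r0=0 thr0.r1=2 thr1.r0=2

outcome vector order: (thr0.r0,thr0.r1,thr1.r0)
PSO (6): <0 1 0>; <0 1 2>; <0 2 0>; <0 2 2>; <2 1 0>; <2 2 0>
PSO∖claimed = {<0 2 2>}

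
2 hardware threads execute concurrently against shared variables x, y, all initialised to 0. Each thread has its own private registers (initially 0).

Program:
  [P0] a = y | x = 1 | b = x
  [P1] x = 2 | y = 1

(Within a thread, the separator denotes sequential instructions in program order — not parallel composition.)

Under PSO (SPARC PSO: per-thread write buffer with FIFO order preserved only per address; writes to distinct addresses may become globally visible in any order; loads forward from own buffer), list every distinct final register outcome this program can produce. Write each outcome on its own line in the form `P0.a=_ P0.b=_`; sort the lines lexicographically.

P0.a=0 P0.b=1
P0.a=0 P0.b=2
P0.a=1 P0.b=1
P0.a=1 P0.b=2

outcome vector order: (P0.a,P0.b)
|PSO outcomes| = 4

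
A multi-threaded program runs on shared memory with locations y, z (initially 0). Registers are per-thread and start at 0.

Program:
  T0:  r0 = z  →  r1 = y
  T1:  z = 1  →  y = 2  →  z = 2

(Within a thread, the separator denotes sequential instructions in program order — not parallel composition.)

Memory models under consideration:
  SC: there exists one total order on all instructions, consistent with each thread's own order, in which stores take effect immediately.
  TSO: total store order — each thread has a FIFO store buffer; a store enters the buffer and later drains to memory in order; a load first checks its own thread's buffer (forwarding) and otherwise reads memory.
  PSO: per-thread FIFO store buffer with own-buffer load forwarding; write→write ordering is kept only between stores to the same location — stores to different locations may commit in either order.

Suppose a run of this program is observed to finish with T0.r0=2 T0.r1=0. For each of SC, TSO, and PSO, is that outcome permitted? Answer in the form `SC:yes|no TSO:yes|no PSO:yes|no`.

outcome vector order: (T0.r0,T0.r1)
[SC] allowed = {0/0, 0/2, 1/0, 1/2, 2/2}
[TSO] allowed = {0/0, 0/2, 1/0, 1/2, 2/2}
[PSO] allowed = {0/0, 0/2, 1/0, 1/2, 2/0, 2/2}
target 2/0 ∈ {PSO}

SC:no TSO:no PSO:yes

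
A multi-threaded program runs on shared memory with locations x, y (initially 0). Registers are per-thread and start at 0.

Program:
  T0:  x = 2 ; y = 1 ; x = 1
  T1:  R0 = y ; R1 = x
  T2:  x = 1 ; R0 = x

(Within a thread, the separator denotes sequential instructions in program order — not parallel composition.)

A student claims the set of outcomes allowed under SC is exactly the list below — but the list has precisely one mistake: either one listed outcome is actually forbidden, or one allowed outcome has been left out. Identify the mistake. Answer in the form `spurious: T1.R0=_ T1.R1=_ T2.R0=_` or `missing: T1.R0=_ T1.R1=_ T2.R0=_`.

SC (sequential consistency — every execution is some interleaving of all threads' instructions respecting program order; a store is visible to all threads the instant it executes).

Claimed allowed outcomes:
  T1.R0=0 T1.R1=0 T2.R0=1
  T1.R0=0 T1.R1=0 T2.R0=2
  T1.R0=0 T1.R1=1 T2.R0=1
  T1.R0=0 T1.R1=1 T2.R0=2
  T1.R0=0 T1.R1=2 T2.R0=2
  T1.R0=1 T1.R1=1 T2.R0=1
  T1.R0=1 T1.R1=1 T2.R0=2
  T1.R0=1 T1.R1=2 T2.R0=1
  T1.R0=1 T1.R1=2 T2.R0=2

missing: T1.R0=0 T1.R1=2 T2.R0=1

outcome vector order: (T1.R0,T1.R1,T2.R0)
under SC → <0 0 1>; <0 0 2>; <0 1 1>; <0 1 2>; <0 2 1>; <0 2 2>; <1 1 1>; <1 1 2>; <1 2 1>; <1 2 2>
SC∖claimed = {<0 2 1>}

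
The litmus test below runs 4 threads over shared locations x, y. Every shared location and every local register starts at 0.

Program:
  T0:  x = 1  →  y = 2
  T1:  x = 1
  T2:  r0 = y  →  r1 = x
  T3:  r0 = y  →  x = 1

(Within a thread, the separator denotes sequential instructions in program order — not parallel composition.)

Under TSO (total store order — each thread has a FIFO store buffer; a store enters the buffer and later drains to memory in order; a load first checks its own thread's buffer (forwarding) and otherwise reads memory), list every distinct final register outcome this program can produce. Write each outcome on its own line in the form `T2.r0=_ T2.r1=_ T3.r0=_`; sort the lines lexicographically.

outcome vector order: (T2.r0,T2.r1,T3.r0)
|TSO outcomes| = 6

T2.r0=0 T2.r1=0 T3.r0=0
T2.r0=0 T2.r1=0 T3.r0=2
T2.r0=0 T2.r1=1 T3.r0=0
T2.r0=0 T2.r1=1 T3.r0=2
T2.r0=2 T2.r1=1 T3.r0=0
T2.r0=2 T2.r1=1 T3.r0=2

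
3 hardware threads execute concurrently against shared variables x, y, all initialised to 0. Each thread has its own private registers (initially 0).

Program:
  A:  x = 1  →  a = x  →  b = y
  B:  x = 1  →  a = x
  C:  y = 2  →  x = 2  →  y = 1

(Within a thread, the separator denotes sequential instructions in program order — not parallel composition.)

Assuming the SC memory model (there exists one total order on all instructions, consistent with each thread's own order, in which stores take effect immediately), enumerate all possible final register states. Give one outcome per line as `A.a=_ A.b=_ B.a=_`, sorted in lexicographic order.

outcome vector order: (A.a,A.b,B.a)
|SC outcomes| = 10

A.a=1 A.b=0 B.a=1
A.a=1 A.b=0 B.a=2
A.a=1 A.b=1 B.a=1
A.a=1 A.b=1 B.a=2
A.a=1 A.b=2 B.a=1
A.a=1 A.b=2 B.a=2
A.a=2 A.b=1 B.a=1
A.a=2 A.b=1 B.a=2
A.a=2 A.b=2 B.a=1
A.a=2 A.b=2 B.a=2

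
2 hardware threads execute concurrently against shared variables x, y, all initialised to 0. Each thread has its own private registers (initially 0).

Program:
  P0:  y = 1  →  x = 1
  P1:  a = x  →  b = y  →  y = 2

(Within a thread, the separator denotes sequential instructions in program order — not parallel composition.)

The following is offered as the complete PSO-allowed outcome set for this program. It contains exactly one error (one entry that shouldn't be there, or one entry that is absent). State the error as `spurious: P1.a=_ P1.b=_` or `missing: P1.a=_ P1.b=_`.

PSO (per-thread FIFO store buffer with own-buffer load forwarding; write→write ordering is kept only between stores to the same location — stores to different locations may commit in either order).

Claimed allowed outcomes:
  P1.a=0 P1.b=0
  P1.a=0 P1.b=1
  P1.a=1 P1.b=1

outcome vector order: (P1.a,P1.b)
PSO (4): <0 0> <0 1> <1 0> <1 1>
PSO∖claimed = {<1 0>}

missing: P1.a=1 P1.b=0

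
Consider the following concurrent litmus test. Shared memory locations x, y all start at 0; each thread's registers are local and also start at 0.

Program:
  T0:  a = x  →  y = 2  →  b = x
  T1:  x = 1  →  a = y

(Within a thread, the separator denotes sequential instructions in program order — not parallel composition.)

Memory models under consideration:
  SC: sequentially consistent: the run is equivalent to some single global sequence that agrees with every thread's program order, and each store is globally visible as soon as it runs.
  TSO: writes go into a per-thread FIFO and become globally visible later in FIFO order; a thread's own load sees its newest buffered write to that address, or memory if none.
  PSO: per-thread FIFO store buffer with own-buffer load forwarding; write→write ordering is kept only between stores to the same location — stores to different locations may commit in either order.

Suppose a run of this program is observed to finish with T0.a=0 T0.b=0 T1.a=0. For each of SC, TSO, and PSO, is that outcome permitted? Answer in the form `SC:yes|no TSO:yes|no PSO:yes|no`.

outcome vector order: (T0.a,T0.b,T1.a)
under SC → (0,0,2), (0,1,0), (0,1,2), (1,1,0), (1,1,2)
under TSO → (0,0,0), (0,0,2), (0,1,0), (0,1,2), (1,1,0), (1,1,2)
under PSO → (0,0,0), (0,0,2), (0,1,0), (0,1,2), (1,1,0), (1,1,2)
target (0,0,0) ∈ {TSO,PSO}

SC:no TSO:yes PSO:yes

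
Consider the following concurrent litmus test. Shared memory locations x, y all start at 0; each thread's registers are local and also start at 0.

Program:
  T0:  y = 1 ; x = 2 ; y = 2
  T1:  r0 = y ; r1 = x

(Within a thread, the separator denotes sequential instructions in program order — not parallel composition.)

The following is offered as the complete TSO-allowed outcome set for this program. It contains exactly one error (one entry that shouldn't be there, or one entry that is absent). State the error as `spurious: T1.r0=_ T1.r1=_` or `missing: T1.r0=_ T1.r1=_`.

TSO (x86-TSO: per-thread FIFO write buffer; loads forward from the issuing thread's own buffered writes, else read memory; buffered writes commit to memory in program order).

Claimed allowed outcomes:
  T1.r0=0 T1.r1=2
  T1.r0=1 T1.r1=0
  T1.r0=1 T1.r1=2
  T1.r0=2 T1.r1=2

outcome vector order: (T1.r0,T1.r1)
[TSO] allowed = {00 02 10 12 22}
TSO∖claimed = {00}

missing: T1.r0=0 T1.r1=0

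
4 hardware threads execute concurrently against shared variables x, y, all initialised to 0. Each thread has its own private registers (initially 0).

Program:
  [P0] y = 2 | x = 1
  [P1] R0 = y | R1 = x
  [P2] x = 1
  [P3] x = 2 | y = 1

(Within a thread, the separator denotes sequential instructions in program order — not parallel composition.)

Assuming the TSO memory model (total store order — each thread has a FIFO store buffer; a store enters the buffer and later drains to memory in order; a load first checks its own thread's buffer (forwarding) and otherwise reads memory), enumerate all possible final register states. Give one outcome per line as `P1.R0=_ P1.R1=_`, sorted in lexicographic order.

outcome vector order: (P1.R0,P1.R1)
|TSO outcomes| = 8

P1.R0=0 P1.R1=0
P1.R0=0 P1.R1=1
P1.R0=0 P1.R1=2
P1.R0=1 P1.R1=1
P1.R0=1 P1.R1=2
P1.R0=2 P1.R1=0
P1.R0=2 P1.R1=1
P1.R0=2 P1.R1=2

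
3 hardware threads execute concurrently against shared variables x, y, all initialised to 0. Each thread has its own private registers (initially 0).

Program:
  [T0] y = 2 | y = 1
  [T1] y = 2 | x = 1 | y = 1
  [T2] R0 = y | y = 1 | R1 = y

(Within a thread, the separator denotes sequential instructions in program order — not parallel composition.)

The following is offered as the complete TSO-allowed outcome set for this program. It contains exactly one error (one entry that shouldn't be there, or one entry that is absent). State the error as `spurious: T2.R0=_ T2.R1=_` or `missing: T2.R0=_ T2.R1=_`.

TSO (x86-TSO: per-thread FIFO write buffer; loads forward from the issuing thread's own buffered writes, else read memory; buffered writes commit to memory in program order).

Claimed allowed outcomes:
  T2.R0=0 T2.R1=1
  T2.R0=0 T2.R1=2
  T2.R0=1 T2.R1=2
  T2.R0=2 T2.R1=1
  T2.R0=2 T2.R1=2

missing: T2.R0=1 T2.R1=1

outcome vector order: (T2.R0,T2.R1)
[TSO] allowed = {<0 1>; <0 2>; <1 1>; <1 2>; <2 1>; <2 2>}
TSO∖claimed = {<1 1>}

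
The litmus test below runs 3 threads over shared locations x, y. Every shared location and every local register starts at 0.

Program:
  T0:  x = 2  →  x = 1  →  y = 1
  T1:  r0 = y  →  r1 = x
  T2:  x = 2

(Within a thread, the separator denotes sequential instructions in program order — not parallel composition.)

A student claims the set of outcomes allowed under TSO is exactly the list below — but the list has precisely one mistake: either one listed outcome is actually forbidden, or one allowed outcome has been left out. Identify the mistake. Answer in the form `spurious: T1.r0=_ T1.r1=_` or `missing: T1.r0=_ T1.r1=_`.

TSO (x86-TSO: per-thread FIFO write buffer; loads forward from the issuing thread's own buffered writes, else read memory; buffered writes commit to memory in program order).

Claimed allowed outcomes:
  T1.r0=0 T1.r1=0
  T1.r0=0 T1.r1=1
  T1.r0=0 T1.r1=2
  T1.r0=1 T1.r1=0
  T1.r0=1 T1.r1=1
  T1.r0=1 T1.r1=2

outcome vector order: (T1.r0,T1.r1)
TSO: 5 outcomes — {00, 01, 02, 11, 12}
claimed∖TSO = {10}

spurious: T1.r0=1 T1.r1=0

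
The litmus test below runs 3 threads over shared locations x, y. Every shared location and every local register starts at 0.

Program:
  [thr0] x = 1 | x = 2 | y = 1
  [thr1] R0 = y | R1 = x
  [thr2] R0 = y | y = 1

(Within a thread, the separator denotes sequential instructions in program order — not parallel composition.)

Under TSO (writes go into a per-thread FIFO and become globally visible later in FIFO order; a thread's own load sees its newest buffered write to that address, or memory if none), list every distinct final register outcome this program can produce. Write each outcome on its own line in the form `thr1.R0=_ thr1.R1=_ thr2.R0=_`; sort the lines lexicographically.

outcome vector order: (thr1.R0,thr1.R1,thr2.R0)
|TSO outcomes| = 10

thr1.R0=0 thr1.R1=0 thr2.R0=0
thr1.R0=0 thr1.R1=0 thr2.R0=1
thr1.R0=0 thr1.R1=1 thr2.R0=0
thr1.R0=0 thr1.R1=1 thr2.R0=1
thr1.R0=0 thr1.R1=2 thr2.R0=0
thr1.R0=0 thr1.R1=2 thr2.R0=1
thr1.R0=1 thr1.R1=0 thr2.R0=0
thr1.R0=1 thr1.R1=1 thr2.R0=0
thr1.R0=1 thr1.R1=2 thr2.R0=0
thr1.R0=1 thr1.R1=2 thr2.R0=1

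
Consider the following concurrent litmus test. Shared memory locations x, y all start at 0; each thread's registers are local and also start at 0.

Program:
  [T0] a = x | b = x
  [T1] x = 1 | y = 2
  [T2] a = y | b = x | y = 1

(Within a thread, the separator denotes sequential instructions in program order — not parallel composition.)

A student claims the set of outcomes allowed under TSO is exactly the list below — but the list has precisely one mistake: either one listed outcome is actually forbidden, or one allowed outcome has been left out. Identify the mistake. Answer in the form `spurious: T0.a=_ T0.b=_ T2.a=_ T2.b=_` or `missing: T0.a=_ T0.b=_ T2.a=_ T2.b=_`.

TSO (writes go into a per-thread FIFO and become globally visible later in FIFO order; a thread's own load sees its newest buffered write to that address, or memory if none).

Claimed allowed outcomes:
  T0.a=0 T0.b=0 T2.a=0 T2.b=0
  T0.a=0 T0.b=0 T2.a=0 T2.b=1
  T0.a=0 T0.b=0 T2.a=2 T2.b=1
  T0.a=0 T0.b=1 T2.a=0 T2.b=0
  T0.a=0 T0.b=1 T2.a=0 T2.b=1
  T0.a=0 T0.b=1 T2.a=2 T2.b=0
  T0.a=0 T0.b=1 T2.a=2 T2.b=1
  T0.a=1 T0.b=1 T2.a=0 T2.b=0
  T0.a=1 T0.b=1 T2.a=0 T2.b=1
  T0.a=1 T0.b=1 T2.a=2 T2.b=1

spurious: T0.a=0 T0.b=1 T2.a=2 T2.b=0

outcome vector order: (T0.a,T0.b,T2.a,T2.b)
TSO (9): <0 0 0 0> <0 0 0 1> <0 0 2 1> <0 1 0 0> <0 1 0 1> <0 1 2 1> <1 1 0 0> <1 1 0 1> <1 1 2 1>
claimed∖TSO = {<0 1 2 0>}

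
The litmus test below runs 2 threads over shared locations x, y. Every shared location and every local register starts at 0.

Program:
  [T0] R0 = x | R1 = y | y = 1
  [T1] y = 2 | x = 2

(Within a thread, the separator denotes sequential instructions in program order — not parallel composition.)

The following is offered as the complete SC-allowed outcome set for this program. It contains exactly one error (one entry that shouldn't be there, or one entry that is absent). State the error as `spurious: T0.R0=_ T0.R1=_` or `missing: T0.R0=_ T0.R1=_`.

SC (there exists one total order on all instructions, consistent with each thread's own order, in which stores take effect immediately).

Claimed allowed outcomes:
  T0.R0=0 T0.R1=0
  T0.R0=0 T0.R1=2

missing: T0.R0=2 T0.R1=2

outcome vector order: (T0.R0,T0.R1)
under SC → 0/0, 0/2, 2/2
SC∖claimed = {2/2}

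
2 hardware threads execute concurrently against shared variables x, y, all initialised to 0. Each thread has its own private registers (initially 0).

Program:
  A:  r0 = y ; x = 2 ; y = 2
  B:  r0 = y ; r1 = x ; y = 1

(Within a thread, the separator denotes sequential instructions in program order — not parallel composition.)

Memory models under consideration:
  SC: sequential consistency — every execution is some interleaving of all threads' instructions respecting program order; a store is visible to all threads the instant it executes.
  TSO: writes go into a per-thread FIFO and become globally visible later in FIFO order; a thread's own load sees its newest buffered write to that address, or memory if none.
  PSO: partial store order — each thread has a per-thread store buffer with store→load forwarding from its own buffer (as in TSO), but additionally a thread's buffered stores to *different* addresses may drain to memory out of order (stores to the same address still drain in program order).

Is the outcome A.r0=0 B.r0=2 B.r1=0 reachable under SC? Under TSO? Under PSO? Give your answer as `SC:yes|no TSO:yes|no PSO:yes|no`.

outcome vector order: (A.r0,B.r0,B.r1)
under SC → <0 0 0>, <0 0 2>, <0 2 2>, <1 0 0>
under TSO → <0 0 0>, <0 0 2>, <0 2 2>, <1 0 0>
under PSO → <0 0 0>, <0 0 2>, <0 2 0>, <0 2 2>, <1 0 0>
target <0 2 0> ∈ {PSO}

SC:no TSO:no PSO:yes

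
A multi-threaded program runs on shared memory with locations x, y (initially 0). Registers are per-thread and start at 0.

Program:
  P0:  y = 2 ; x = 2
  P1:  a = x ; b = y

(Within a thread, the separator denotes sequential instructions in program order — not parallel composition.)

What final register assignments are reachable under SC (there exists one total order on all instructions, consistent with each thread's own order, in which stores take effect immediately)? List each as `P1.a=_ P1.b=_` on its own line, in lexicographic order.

P1.a=0 P1.b=0
P1.a=0 P1.b=2
P1.a=2 P1.b=2

outcome vector order: (P1.a,P1.b)
|SC outcomes| = 3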